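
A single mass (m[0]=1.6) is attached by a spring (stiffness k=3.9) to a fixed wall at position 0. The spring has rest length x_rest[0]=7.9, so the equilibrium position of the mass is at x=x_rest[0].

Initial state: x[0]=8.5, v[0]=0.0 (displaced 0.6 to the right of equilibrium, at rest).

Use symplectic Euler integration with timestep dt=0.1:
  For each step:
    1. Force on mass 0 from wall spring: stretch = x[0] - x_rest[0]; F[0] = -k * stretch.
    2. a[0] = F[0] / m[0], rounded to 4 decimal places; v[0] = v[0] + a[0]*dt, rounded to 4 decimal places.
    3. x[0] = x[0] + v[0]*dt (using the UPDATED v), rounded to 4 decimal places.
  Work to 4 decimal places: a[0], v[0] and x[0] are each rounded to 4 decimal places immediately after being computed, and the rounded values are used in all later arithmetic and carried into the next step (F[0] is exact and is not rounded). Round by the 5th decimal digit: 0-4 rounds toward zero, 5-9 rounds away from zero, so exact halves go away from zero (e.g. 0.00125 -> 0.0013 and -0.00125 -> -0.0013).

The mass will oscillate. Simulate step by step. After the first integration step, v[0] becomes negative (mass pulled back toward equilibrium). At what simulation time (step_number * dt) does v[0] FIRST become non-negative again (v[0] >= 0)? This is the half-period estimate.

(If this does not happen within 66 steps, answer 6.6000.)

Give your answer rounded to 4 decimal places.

Step 0: x=[8.5000] v=[0.0000]
Step 1: x=[8.4854] v=[-0.1463]
Step 2: x=[8.4565] v=[-0.2890]
Step 3: x=[8.4140] v=[-0.4247]
Step 4: x=[8.3590] v=[-0.5500]
Step 5: x=[8.2928] v=[-0.6619]
Step 6: x=[8.2170] v=[-0.7577]
Step 7: x=[8.1335] v=[-0.8350]
Step 8: x=[8.0443] v=[-0.8919]
Step 9: x=[7.9516] v=[-0.9271]
Step 10: x=[7.8576] v=[-0.9397]
Step 11: x=[7.7647] v=[-0.9294]
Step 12: x=[7.6751] v=[-0.8964]
Step 13: x=[7.5909] v=[-0.8416]
Step 14: x=[7.5143] v=[-0.7663]
Step 15: x=[7.4471] v=[-0.6723]
Step 16: x=[7.3909] v=[-0.5619]
Step 17: x=[7.3471] v=[-0.4378]
Step 18: x=[7.3168] v=[-0.3030]
Step 19: x=[7.3007] v=[-0.1608]
Step 20: x=[7.2992] v=[-0.0147]
Step 21: x=[7.3124] v=[0.1318]
First v>=0 after going negative at step 21, time=2.1000

Answer: 2.1000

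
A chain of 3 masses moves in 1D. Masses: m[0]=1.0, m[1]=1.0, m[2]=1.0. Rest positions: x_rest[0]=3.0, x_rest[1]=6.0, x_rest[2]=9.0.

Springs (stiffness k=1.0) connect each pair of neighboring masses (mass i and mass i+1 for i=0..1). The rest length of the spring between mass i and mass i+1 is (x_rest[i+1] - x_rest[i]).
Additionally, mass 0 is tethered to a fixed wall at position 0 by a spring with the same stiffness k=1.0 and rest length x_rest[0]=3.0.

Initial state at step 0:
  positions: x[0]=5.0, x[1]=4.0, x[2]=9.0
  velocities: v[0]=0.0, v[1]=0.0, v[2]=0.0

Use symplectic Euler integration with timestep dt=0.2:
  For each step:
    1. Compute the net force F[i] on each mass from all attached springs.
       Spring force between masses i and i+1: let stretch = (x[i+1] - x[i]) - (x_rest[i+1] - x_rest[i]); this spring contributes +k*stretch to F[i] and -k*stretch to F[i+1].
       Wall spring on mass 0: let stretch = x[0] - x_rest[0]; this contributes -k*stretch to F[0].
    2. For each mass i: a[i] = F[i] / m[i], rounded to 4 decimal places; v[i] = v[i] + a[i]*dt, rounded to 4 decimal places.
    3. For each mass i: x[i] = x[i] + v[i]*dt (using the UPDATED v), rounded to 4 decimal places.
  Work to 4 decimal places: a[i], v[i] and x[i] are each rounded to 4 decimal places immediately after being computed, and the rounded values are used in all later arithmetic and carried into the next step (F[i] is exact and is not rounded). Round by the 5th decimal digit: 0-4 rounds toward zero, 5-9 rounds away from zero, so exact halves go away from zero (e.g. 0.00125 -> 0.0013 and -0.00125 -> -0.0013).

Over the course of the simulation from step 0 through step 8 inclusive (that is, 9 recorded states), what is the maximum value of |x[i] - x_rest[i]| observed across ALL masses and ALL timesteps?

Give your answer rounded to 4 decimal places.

Answer: 2.0383

Derivation:
Step 0: x=[5.0000 4.0000 9.0000] v=[0.0000 0.0000 0.0000]
Step 1: x=[4.7600 4.2400 8.9200] v=[-1.2000 1.2000 -0.4000]
Step 2: x=[4.3088 4.6880 8.7728] v=[-2.2560 2.2400 -0.7360]
Step 3: x=[3.7004 5.2842 8.5822] v=[-3.0419 2.9811 -0.9530]
Step 4: x=[3.0074 5.9490 8.3797] v=[-3.4652 3.3239 -1.0126]
Step 5: x=[2.3117 6.5933 8.2000] v=[-3.4784 3.2217 -0.8987]
Step 6: x=[1.6948 7.1306 8.0760] v=[-3.0844 2.6867 -0.6200]
Step 7: x=[1.2276 7.4883 8.0342] v=[-2.3362 1.7886 -0.2091]
Step 8: x=[0.9617 7.6174 8.0905] v=[-1.3296 0.6456 0.2817]
Max displacement = 2.0383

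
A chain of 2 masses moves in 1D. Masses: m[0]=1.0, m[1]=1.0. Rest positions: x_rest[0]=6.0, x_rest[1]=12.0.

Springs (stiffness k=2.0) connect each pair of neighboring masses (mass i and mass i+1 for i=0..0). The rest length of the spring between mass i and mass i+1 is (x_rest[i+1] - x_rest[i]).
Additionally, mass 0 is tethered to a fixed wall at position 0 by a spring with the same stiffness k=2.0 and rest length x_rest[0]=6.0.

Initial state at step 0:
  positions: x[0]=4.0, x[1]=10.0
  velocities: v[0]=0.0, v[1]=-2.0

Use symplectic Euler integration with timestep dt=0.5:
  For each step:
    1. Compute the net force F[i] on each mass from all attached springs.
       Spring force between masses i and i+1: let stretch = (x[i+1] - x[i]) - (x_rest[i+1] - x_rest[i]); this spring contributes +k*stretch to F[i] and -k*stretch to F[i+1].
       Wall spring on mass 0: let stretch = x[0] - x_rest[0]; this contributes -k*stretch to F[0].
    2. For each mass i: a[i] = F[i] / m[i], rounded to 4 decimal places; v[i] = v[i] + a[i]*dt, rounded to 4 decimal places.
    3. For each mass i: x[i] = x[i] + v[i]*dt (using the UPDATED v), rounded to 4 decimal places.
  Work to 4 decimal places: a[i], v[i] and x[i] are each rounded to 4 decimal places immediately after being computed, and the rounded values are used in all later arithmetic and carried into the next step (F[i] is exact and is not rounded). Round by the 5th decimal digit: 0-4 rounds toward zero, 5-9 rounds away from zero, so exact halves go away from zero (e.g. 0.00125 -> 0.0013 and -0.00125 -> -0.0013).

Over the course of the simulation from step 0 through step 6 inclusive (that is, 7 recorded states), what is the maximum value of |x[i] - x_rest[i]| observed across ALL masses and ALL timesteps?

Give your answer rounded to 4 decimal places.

Step 0: x=[4.0000 10.0000] v=[0.0000 -2.0000]
Step 1: x=[5.0000 9.0000] v=[2.0000 -2.0000]
Step 2: x=[5.5000 9.0000] v=[1.0000 0.0000]
Step 3: x=[5.0000 10.2500] v=[-1.0000 2.5000]
Step 4: x=[4.6250 11.8750] v=[-0.7500 3.2500]
Step 5: x=[5.5625 12.8750] v=[1.8750 2.0000]
Step 6: x=[7.3750 13.2188] v=[3.6250 0.6875]
Max displacement = 3.0000

Answer: 3.0000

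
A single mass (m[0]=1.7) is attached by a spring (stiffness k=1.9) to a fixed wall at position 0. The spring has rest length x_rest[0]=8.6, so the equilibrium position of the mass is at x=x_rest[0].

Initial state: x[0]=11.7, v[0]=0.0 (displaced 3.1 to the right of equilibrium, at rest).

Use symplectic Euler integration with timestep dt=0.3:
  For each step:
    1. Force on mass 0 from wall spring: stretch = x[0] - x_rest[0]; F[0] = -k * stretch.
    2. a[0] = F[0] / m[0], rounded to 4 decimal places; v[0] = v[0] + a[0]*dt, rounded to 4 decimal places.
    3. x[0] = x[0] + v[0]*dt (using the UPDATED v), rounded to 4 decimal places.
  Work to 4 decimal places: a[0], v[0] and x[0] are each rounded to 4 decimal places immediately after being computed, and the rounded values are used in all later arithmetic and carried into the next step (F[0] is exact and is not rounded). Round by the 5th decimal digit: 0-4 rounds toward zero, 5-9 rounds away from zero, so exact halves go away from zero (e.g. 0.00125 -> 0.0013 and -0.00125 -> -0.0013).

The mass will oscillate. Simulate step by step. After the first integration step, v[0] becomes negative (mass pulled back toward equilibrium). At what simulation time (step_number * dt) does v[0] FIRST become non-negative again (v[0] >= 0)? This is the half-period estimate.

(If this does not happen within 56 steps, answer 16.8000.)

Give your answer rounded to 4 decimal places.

Answer: 3.0000

Derivation:
Step 0: x=[11.7000] v=[0.0000]
Step 1: x=[11.3882] v=[-1.0394]
Step 2: x=[10.7959] v=[-1.9743]
Step 3: x=[9.9827] v=[-2.7106]
Step 4: x=[9.0304] v=[-3.1742]
Step 5: x=[8.0349] v=[-3.3185]
Step 6: x=[7.0962] v=[-3.1290]
Step 7: x=[6.3088] v=[-2.6248]
Step 8: x=[5.7518] v=[-1.8566]
Step 9: x=[5.4813] v=[-0.9016]
Step 10: x=[5.5245] v=[0.1441]
First v>=0 after going negative at step 10, time=3.0000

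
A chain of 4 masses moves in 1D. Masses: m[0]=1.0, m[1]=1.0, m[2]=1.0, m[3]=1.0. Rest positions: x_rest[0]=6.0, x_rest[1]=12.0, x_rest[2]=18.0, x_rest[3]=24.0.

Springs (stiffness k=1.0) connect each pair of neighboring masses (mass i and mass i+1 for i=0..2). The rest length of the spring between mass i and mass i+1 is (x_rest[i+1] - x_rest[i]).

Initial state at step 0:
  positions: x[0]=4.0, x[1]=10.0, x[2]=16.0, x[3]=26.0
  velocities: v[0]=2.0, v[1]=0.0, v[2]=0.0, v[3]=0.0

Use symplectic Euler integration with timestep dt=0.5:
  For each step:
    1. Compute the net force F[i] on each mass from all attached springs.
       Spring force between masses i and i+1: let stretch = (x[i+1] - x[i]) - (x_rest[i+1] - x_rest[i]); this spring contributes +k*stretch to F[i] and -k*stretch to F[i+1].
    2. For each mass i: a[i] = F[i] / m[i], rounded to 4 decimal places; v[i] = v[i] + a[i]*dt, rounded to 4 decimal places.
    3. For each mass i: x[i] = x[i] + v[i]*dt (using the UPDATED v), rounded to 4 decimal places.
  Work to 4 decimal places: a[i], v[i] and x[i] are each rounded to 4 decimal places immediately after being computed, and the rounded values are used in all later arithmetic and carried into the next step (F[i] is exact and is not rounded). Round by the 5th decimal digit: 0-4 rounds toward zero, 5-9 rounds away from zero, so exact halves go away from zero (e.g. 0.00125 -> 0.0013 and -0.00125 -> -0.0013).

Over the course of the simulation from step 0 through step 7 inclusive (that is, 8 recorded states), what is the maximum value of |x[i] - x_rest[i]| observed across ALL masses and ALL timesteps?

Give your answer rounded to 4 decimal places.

Step 0: x=[4.0000 10.0000 16.0000 26.0000] v=[2.0000 0.0000 0.0000 0.0000]
Step 1: x=[5.0000 10.0000 17.0000 25.0000] v=[2.0000 0.0000 2.0000 -2.0000]
Step 2: x=[5.7500 10.5000 18.2500 23.5000] v=[1.5000 1.0000 2.5000 -3.0000]
Step 3: x=[6.1875 11.7500 18.8750 22.1875] v=[0.8750 2.5000 1.2500 -2.6250]
Step 4: x=[6.5157 13.3907 18.5469 21.5469] v=[0.6563 3.2813 -0.6563 -1.2813]
Step 5: x=[7.0626 14.6017 17.6797 21.6563] v=[1.0938 2.4219 -1.7344 0.2187]
Step 6: x=[7.9943 14.6974 17.0372 22.2715] v=[1.8634 0.1914 -1.2851 1.2304]
Step 7: x=[9.1018 13.7023 17.1183 23.0782] v=[2.2150 -1.9903 0.1622 1.6133]
Max displacement = 3.1018

Answer: 3.1018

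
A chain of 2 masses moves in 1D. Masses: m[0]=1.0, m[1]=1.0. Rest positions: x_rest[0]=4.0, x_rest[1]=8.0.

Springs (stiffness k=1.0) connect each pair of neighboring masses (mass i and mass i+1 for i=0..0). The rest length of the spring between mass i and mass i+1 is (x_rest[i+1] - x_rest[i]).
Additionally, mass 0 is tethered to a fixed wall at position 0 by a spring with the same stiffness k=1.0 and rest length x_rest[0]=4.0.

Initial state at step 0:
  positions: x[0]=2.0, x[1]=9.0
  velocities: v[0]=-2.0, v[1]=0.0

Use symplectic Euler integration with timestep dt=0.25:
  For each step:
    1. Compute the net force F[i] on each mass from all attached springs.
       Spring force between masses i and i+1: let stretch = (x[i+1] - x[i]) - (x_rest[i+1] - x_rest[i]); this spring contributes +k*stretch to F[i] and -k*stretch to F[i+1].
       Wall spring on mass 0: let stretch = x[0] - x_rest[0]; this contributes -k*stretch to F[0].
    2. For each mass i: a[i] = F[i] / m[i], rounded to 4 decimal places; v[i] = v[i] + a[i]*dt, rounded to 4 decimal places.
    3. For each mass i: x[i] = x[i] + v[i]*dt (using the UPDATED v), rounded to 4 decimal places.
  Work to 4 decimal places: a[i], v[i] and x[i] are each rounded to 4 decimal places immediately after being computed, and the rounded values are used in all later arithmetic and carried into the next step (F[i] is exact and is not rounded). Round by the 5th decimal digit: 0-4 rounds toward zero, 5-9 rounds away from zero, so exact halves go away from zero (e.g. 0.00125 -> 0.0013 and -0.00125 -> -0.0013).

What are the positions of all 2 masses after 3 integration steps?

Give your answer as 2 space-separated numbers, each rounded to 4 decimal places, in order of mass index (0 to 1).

Step 0: x=[2.0000 9.0000] v=[-2.0000 0.0000]
Step 1: x=[1.8125 8.8125] v=[-0.7500 -0.7500]
Step 2: x=[1.9492 8.4375] v=[0.5469 -1.5000]
Step 3: x=[2.3696 7.9070] v=[1.6817 -2.1221]

Answer: 2.3696 7.9070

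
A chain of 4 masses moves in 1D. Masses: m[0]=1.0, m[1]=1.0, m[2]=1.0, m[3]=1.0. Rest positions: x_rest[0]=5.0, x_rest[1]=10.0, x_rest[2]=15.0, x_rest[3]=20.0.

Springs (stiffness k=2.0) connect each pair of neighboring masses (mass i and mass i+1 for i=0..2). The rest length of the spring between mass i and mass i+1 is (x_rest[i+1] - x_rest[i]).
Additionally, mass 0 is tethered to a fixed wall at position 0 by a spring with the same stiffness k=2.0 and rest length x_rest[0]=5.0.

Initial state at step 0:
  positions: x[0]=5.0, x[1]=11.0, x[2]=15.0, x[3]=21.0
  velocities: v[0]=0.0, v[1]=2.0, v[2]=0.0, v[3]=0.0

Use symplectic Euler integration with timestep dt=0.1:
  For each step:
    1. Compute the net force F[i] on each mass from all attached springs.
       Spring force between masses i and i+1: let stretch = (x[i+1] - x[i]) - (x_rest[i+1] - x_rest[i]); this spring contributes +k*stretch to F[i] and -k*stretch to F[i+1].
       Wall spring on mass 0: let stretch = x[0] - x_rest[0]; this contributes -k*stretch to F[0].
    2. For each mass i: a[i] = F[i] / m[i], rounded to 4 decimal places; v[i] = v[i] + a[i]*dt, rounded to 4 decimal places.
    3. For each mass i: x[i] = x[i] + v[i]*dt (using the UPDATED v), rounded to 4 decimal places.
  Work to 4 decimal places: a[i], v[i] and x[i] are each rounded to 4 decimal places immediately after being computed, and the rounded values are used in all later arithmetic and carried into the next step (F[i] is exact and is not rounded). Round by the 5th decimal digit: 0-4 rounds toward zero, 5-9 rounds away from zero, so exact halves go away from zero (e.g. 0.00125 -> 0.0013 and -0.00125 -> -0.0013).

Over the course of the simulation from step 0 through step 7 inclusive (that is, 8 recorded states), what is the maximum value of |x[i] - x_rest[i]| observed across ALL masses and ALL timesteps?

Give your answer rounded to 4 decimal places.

Step 0: x=[5.0000 11.0000 15.0000 21.0000] v=[0.0000 2.0000 0.0000 0.0000]
Step 1: x=[5.0200 11.1600 15.0400 20.9800] v=[0.2000 1.6000 0.4000 -0.2000]
Step 2: x=[5.0624 11.2748 15.1212 20.9412] v=[0.4240 1.1480 0.8120 -0.3880]
Step 3: x=[5.1278 11.3423 15.2419 20.8860] v=[0.6540 0.6748 1.2067 -0.5520]
Step 4: x=[5.2149 11.3635 15.3975 20.8179] v=[0.8713 0.2118 1.5556 -0.6808]
Step 5: x=[5.3207 11.3424 15.5808 20.7414] v=[1.0580 -0.2111 1.8329 -0.7649]
Step 6: x=[5.4405 11.2856 15.7825 20.6617] v=[1.1982 -0.5678 2.0173 -0.7970]
Step 7: x=[5.5684 11.2019 15.9919 20.5844] v=[1.2791 -0.8374 2.0938 -0.7728]
Max displacement = 1.3635

Answer: 1.3635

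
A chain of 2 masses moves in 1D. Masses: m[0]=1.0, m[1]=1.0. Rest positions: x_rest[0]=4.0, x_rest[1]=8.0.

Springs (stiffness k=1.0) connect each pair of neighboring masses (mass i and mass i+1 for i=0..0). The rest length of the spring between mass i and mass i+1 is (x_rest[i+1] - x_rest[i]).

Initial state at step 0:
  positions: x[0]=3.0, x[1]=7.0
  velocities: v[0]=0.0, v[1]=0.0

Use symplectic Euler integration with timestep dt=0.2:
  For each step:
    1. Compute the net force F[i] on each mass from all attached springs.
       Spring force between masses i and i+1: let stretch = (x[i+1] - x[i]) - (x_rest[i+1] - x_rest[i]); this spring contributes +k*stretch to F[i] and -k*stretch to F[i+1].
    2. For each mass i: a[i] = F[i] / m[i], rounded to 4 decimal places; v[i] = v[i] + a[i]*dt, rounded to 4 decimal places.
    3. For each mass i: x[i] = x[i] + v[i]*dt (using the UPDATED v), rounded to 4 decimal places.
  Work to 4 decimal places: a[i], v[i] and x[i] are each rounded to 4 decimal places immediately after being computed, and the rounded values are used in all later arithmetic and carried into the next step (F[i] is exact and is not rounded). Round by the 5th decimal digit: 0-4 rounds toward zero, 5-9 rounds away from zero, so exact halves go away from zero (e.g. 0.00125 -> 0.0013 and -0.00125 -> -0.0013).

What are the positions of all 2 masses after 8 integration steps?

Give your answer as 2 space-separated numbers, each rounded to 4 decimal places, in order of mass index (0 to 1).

Step 0: x=[3.0000 7.0000] v=[0.0000 0.0000]
Step 1: x=[3.0000 7.0000] v=[0.0000 0.0000]
Step 2: x=[3.0000 7.0000] v=[0.0000 0.0000]
Step 3: x=[3.0000 7.0000] v=[0.0000 0.0000]
Step 4: x=[3.0000 7.0000] v=[0.0000 0.0000]
Step 5: x=[3.0000 7.0000] v=[0.0000 0.0000]
Step 6: x=[3.0000 7.0000] v=[0.0000 0.0000]
Step 7: x=[3.0000 7.0000] v=[0.0000 0.0000]
Step 8: x=[3.0000 7.0000] v=[0.0000 0.0000]

Answer: 3.0000 7.0000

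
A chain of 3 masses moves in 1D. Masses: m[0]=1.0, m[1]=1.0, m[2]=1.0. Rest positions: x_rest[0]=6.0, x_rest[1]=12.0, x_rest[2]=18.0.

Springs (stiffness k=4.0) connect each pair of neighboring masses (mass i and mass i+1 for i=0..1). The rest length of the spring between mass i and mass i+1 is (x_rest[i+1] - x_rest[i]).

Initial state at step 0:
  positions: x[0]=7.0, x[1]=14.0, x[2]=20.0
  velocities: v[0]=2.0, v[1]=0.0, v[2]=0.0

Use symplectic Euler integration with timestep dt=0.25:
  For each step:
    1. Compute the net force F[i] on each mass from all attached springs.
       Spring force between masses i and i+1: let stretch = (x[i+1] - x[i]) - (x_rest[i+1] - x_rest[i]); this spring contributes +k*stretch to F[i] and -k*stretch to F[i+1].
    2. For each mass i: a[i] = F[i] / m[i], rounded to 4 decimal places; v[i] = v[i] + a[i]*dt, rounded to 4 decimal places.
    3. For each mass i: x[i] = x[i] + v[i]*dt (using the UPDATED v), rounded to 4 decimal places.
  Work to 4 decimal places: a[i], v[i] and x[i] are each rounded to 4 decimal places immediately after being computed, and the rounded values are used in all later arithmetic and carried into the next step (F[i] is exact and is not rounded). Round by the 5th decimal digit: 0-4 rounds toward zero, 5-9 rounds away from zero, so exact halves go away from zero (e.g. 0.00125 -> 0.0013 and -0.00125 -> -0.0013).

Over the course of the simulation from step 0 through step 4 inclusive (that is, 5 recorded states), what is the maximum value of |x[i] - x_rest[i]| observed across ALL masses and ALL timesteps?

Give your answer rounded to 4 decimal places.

Answer: 3.2031

Derivation:
Step 0: x=[7.0000 14.0000 20.0000] v=[2.0000 0.0000 0.0000]
Step 1: x=[7.7500 13.7500 20.0000] v=[3.0000 -1.0000 0.0000]
Step 2: x=[8.5000 13.5625 19.9375] v=[3.0000 -0.7500 -0.2500]
Step 3: x=[9.0156 13.7031 19.7813] v=[2.0625 0.5625 -0.6250]
Step 4: x=[9.2031 14.1914 19.6055] v=[0.7500 1.9532 -0.7032]
Max displacement = 3.2031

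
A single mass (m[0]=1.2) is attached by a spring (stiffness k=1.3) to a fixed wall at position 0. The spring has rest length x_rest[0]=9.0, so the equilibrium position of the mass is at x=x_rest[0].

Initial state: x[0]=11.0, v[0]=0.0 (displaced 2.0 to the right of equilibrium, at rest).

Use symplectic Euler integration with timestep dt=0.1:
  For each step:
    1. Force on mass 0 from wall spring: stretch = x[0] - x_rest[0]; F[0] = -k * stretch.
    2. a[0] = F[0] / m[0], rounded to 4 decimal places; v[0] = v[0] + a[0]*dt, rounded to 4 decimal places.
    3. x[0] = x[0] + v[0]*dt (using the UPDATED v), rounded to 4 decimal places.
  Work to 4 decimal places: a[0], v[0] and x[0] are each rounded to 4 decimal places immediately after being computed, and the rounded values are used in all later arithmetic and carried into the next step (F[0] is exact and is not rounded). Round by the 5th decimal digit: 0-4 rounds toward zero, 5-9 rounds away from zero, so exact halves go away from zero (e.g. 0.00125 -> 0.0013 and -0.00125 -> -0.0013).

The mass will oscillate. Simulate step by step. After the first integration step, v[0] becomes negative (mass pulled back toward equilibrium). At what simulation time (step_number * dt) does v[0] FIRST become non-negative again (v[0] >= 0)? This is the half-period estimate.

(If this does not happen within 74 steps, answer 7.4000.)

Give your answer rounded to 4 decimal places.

Step 0: x=[11.0000] v=[0.0000]
Step 1: x=[10.9783] v=[-0.2167]
Step 2: x=[10.9352] v=[-0.4310]
Step 3: x=[10.8711] v=[-0.6407]
Step 4: x=[10.7868] v=[-0.8434]
Step 5: x=[10.6831] v=[-1.0370]
Step 6: x=[10.5612] v=[-1.2193]
Step 7: x=[10.4224] v=[-1.3884]
Step 8: x=[10.2682] v=[-1.5425]
Step 9: x=[10.1002] v=[-1.6799]
Step 10: x=[9.9203] v=[-1.7991]
Step 11: x=[9.7304] v=[-1.8988]
Step 12: x=[9.5326] v=[-1.9779]
Step 13: x=[9.3290] v=[-2.0356]
Step 14: x=[9.1219] v=[-2.0712]
Step 15: x=[8.9135] v=[-2.0844]
Step 16: x=[8.7060] v=[-2.0750]
Step 17: x=[8.5017] v=[-2.0432]
Step 18: x=[8.3028] v=[-1.9892]
Step 19: x=[8.1114] v=[-1.9137]
Step 20: x=[7.9297] v=[-1.8174]
Step 21: x=[7.7596] v=[-1.7015]
Step 22: x=[7.6029] v=[-1.5671]
Step 23: x=[7.4613] v=[-1.4158]
Step 24: x=[7.3364] v=[-1.2491]
Step 25: x=[7.2295] v=[-1.0689]
Step 26: x=[7.1418] v=[-0.8771]
Step 27: x=[7.0742] v=[-0.6758]
Step 28: x=[7.0275] v=[-0.4672]
Step 29: x=[7.0022] v=[-0.2535]
Step 30: x=[6.9985] v=[-0.0371]
Step 31: x=[7.0165] v=[0.1797]
First v>=0 after going negative at step 31, time=3.1000

Answer: 3.1000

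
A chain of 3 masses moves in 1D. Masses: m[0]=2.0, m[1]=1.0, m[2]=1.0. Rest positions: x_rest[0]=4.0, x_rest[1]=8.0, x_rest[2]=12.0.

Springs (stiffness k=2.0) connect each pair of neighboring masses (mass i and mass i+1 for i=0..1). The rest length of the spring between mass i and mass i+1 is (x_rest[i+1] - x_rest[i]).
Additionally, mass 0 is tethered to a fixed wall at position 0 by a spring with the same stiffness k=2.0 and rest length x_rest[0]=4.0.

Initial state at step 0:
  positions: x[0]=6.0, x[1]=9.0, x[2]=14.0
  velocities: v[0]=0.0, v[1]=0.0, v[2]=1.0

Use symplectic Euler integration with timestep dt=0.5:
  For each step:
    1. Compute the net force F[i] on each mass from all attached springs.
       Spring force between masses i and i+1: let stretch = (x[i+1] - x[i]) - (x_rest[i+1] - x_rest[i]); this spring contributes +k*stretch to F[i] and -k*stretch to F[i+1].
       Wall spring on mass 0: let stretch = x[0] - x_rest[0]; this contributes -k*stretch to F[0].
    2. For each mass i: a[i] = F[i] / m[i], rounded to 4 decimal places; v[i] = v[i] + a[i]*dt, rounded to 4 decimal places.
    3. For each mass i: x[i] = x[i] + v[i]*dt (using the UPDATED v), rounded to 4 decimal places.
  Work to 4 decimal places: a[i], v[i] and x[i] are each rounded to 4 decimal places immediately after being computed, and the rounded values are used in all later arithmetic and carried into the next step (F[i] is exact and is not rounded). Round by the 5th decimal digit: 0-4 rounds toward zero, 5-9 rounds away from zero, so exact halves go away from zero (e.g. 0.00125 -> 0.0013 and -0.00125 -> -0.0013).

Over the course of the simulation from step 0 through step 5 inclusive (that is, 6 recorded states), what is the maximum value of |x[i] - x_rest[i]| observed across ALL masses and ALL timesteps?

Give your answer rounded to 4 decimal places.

Answer: 2.6250

Derivation:
Step 0: x=[6.0000 9.0000 14.0000] v=[0.0000 0.0000 1.0000]
Step 1: x=[5.2500 10.0000 14.0000] v=[-1.5000 2.0000 0.0000]
Step 2: x=[4.3750 10.6250 14.0000] v=[-1.7500 1.2500 0.0000]
Step 3: x=[3.9688 9.8125 14.3125] v=[-0.8125 -1.6250 0.6250]
Step 4: x=[4.0313 8.3282 14.3750] v=[0.1250 -2.9687 0.1250]
Step 5: x=[4.1602 7.7188 13.4141] v=[0.2578 -1.2188 -1.9218]
Max displacement = 2.6250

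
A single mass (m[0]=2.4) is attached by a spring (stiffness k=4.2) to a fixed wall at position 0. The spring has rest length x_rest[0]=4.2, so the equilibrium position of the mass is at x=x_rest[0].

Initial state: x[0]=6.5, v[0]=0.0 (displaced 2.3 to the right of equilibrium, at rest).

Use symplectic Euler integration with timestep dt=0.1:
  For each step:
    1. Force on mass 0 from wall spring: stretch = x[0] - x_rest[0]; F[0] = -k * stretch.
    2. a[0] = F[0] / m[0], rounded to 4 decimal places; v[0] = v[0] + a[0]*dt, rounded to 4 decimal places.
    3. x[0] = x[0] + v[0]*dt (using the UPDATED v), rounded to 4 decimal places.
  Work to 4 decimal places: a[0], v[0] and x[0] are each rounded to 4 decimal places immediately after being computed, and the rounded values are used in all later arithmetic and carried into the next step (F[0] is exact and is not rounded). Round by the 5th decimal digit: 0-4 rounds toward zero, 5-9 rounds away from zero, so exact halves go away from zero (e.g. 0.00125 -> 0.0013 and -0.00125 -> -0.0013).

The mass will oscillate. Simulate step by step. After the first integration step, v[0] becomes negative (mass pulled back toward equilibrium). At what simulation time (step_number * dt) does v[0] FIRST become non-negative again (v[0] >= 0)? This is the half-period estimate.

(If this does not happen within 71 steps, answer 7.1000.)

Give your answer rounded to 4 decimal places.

Answer: 2.4000

Derivation:
Step 0: x=[6.5000] v=[0.0000]
Step 1: x=[6.4598] v=[-0.4025]
Step 2: x=[6.3800] v=[-0.7980]
Step 3: x=[6.2621] v=[-1.1795]
Step 4: x=[6.1081] v=[-1.5404]
Step 5: x=[5.9207] v=[-1.8743]
Step 6: x=[5.7032] v=[-2.1754]
Step 7: x=[5.4594] v=[-2.4385]
Step 8: x=[5.1935] v=[-2.6589]
Step 9: x=[4.9102] v=[-2.8328]
Step 10: x=[4.6145] v=[-2.9571]
Step 11: x=[4.3115] v=[-3.0296]
Step 12: x=[4.0066] v=[-3.0491]
Step 13: x=[3.7051] v=[-3.0153]
Step 14: x=[3.4122] v=[-2.9287]
Step 15: x=[3.1331] v=[-2.7908]
Step 16: x=[2.8727] v=[-2.6041]
Step 17: x=[2.6355] v=[-2.3718]
Step 18: x=[2.4257] v=[-2.0980]
Step 19: x=[2.2470] v=[-1.7875]
Step 20: x=[2.1024] v=[-1.4457]
Step 21: x=[1.9945] v=[-1.0786]
Step 22: x=[1.9252] v=[-0.6926]
Step 23: x=[1.8958] v=[-0.2945]
Step 24: x=[1.9067] v=[0.1087]
First v>=0 after going negative at step 24, time=2.4000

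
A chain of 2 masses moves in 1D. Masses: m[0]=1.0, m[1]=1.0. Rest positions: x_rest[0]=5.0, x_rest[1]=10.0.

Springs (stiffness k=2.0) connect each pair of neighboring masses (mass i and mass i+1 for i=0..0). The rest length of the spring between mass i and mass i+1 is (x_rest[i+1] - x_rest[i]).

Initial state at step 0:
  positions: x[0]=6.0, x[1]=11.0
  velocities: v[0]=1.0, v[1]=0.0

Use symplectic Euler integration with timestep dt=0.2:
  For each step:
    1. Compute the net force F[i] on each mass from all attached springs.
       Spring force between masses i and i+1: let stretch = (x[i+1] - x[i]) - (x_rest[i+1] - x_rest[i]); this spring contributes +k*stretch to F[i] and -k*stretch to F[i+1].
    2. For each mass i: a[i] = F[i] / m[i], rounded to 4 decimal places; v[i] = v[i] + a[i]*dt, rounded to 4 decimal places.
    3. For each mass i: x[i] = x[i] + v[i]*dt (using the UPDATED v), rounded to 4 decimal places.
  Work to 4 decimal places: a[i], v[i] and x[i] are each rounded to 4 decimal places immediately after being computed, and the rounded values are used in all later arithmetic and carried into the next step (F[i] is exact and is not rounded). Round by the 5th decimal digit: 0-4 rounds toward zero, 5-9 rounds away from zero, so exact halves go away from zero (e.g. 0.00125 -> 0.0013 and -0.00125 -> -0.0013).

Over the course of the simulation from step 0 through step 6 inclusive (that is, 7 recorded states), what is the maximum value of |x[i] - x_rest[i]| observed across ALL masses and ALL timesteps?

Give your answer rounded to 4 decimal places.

Step 0: x=[6.0000 11.0000] v=[1.0000 0.0000]
Step 1: x=[6.2000 11.0000] v=[1.0000 0.0000]
Step 2: x=[6.3840 11.0160] v=[0.9200 0.0800]
Step 3: x=[6.5386 11.0614] v=[0.7728 0.2272]
Step 4: x=[6.6550 11.1450] v=[0.5819 0.4181]
Step 5: x=[6.7306 11.2694] v=[0.3779 0.6221]
Step 6: x=[6.7693 11.4307] v=[0.1934 0.8066]
Max displacement = 1.7693

Answer: 1.7693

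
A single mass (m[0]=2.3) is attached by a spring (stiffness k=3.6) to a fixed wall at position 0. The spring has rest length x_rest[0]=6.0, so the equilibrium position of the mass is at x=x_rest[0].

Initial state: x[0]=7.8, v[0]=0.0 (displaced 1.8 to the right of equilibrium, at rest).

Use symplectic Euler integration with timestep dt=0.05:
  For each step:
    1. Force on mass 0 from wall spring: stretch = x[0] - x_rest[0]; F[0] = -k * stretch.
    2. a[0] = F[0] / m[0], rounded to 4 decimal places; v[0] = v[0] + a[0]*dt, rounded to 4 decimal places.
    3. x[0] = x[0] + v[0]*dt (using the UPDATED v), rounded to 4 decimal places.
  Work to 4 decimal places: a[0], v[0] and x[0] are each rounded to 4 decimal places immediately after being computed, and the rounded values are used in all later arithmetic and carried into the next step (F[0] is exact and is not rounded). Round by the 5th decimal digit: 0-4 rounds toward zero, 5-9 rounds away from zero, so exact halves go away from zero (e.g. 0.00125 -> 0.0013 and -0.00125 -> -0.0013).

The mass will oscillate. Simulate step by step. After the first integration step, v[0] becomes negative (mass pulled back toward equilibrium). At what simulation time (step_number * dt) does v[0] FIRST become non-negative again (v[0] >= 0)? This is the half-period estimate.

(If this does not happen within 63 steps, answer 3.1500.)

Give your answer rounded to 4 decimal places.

Step 0: x=[7.8000] v=[0.0000]
Step 1: x=[7.7930] v=[-0.1409]
Step 2: x=[7.7789] v=[-0.2812]
Step 3: x=[7.7579] v=[-0.4204]
Step 4: x=[7.7300] v=[-0.5580]
Step 5: x=[7.6953] v=[-0.6934]
Step 6: x=[7.6540] v=[-0.8261]
Step 7: x=[7.6062] v=[-0.9555]
Step 8: x=[7.5521] v=[-1.0812]
Step 9: x=[7.4920] v=[-1.2027]
Step 10: x=[7.4260] v=[-1.3195]
Step 11: x=[7.3544] v=[-1.4311]
Step 12: x=[7.2775] v=[-1.5371]
Step 13: x=[7.1956] v=[-1.6371]
Step 14: x=[7.1091] v=[-1.7307]
Step 15: x=[7.0182] v=[-1.8175]
Step 16: x=[6.9233] v=[-1.8972]
Step 17: x=[6.8248] v=[-1.9695]
Step 18: x=[6.7231] v=[-2.0341]
Step 19: x=[6.6186] v=[-2.0907]
Step 20: x=[6.5116] v=[-2.1391]
Step 21: x=[6.4026] v=[-2.1791]
Step 22: x=[6.2921] v=[-2.2106]
Step 23: x=[6.1804] v=[-2.2335]
Step 24: x=[6.0680] v=[-2.2476]
Step 25: x=[5.9554] v=[-2.2529]
Step 26: x=[5.8429] v=[-2.2494]
Step 27: x=[5.7310] v=[-2.2371]
Step 28: x=[5.6202] v=[-2.2161]
Step 29: x=[5.5109] v=[-2.1864]
Step 30: x=[5.4035] v=[-2.1481]
Step 31: x=[5.2984] v=[-2.1014]
Step 32: x=[5.1961] v=[-2.0465]
Step 33: x=[5.0969] v=[-1.9836]
Step 34: x=[5.0013] v=[-1.9129]
Step 35: x=[4.9096] v=[-1.8347]
Step 36: x=[4.8221] v=[-1.7494]
Step 37: x=[4.7392] v=[-1.6572]
Step 38: x=[4.6613] v=[-1.5585]
Step 39: x=[4.5886] v=[-1.4537]
Step 40: x=[4.5214] v=[-1.3432]
Step 41: x=[4.4600] v=[-1.2275]
Step 42: x=[4.4047] v=[-1.1070]
Step 43: x=[4.3556] v=[-0.9822]
Step 44: x=[4.3129] v=[-0.8535]
Step 45: x=[4.2768] v=[-0.7215]
Step 46: x=[4.2475] v=[-0.5866]
Step 47: x=[4.2250] v=[-0.4495]
Step 48: x=[4.2095] v=[-0.3106]
Step 49: x=[4.2010] v=[-0.1705]
Step 50: x=[4.1995] v=[-0.0297]
Step 51: x=[4.2051] v=[0.1112]
First v>=0 after going negative at step 51, time=2.5500

Answer: 2.5500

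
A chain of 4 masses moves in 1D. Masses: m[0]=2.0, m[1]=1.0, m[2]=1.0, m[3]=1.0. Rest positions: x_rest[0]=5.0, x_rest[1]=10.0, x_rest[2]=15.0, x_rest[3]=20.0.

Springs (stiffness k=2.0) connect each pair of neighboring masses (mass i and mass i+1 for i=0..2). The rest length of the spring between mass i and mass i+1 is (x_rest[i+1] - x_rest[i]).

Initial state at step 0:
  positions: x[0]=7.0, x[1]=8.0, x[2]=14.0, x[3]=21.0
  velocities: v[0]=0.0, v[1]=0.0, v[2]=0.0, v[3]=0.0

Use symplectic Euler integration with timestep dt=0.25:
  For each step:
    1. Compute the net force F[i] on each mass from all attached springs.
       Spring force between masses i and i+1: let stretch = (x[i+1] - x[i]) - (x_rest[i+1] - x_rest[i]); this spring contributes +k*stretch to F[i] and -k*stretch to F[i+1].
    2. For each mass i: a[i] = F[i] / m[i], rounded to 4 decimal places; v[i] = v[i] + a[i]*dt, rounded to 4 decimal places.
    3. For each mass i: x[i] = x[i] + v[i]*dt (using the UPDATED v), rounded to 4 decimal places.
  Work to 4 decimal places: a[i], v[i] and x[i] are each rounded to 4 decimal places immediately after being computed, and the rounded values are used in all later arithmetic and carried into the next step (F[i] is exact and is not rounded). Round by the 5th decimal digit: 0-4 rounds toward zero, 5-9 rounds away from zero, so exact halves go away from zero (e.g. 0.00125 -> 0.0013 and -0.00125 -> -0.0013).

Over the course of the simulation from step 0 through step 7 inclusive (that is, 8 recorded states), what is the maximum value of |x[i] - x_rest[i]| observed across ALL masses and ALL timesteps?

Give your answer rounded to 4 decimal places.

Step 0: x=[7.0000 8.0000 14.0000 21.0000] v=[0.0000 0.0000 0.0000 0.0000]
Step 1: x=[6.7500 8.6250 14.1250 20.7500] v=[-1.0000 2.5000 0.5000 -1.0000]
Step 2: x=[6.3047 9.7031 14.3906 20.2969] v=[-1.7813 4.3125 1.0625 -1.8125]
Step 3: x=[5.7593 10.9424 14.8086 19.7305] v=[-2.1817 4.9571 1.6719 -2.2657]
Step 4: x=[5.2253 12.0171 15.3586 19.1738] v=[-2.1359 4.2987 2.1998 -2.2267]
Step 5: x=[4.8033 12.6605 15.9678 18.7652] v=[-1.6880 2.5736 2.4367 -1.6343]
Step 6: x=[4.5599 12.7352 16.5133 18.6320] v=[-0.9737 0.2987 2.1818 -0.5330]
Step 7: x=[4.5149 12.2602 16.8513 18.8589] v=[-0.1799 -1.8999 1.3521 0.9077]
Max displacement = 2.7352

Answer: 2.7352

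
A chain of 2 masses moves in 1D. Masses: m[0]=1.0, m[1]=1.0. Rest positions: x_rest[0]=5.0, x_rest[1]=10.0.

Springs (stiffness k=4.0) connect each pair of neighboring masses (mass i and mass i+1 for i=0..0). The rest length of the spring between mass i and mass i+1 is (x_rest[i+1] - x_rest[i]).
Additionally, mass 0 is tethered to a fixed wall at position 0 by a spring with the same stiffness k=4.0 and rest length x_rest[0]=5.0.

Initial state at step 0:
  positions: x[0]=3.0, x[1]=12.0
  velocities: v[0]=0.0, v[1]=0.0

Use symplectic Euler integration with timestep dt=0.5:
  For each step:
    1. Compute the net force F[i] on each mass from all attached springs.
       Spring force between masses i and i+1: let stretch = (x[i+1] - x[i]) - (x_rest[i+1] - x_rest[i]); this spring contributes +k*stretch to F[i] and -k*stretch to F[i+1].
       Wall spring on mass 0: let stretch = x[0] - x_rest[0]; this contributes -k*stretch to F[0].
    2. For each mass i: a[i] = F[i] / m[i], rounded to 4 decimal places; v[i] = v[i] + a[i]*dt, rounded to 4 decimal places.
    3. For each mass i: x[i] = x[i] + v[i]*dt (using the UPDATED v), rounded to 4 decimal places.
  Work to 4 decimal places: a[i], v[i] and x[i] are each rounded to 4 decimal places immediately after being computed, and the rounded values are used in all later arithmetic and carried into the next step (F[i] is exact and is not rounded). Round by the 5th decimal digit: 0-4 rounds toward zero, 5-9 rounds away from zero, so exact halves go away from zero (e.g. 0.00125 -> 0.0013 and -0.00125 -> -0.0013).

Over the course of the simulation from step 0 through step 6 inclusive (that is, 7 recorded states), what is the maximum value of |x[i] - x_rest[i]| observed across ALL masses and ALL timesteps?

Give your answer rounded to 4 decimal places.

Step 0: x=[3.0000 12.0000] v=[0.0000 0.0000]
Step 1: x=[9.0000 8.0000] v=[12.0000 -8.0000]
Step 2: x=[5.0000 10.0000] v=[-8.0000 4.0000]
Step 3: x=[1.0000 12.0000] v=[-8.0000 4.0000]
Step 4: x=[7.0000 8.0000] v=[12.0000 -8.0000]
Step 5: x=[7.0000 8.0000] v=[0.0000 0.0000]
Step 6: x=[1.0000 12.0000] v=[-12.0000 8.0000]
Max displacement = 4.0000

Answer: 4.0000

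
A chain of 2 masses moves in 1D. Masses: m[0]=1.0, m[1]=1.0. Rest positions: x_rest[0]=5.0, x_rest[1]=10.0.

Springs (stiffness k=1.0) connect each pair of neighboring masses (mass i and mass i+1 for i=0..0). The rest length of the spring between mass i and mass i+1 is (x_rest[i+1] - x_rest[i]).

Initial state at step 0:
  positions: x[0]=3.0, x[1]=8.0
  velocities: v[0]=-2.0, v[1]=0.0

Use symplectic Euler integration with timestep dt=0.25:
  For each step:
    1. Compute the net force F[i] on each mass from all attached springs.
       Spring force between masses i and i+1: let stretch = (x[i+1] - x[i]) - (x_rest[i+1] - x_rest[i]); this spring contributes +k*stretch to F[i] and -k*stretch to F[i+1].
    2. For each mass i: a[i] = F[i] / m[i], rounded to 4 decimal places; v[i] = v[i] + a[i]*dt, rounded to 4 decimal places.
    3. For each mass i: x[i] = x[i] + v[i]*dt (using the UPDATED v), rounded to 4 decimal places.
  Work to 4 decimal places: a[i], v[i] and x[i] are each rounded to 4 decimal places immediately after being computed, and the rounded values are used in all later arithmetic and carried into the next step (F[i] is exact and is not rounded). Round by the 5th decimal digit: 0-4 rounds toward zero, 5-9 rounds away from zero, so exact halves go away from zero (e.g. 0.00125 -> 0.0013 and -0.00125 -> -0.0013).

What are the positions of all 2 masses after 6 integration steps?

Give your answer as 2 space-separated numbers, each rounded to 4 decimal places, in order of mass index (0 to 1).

Answer: 0.8921 7.1080

Derivation:
Step 0: x=[3.0000 8.0000] v=[-2.0000 0.0000]
Step 1: x=[2.5000 8.0000] v=[-2.0000 0.0000]
Step 2: x=[2.0313 7.9688] v=[-1.8750 -0.1250]
Step 3: x=[1.6212 7.8790] v=[-1.6406 -0.3594]
Step 4: x=[1.2897 7.7105] v=[-1.3262 -0.6739]
Step 5: x=[1.0470 7.4532] v=[-0.9710 -1.0291]
Step 6: x=[0.8921 7.1080] v=[-0.6195 -1.3807]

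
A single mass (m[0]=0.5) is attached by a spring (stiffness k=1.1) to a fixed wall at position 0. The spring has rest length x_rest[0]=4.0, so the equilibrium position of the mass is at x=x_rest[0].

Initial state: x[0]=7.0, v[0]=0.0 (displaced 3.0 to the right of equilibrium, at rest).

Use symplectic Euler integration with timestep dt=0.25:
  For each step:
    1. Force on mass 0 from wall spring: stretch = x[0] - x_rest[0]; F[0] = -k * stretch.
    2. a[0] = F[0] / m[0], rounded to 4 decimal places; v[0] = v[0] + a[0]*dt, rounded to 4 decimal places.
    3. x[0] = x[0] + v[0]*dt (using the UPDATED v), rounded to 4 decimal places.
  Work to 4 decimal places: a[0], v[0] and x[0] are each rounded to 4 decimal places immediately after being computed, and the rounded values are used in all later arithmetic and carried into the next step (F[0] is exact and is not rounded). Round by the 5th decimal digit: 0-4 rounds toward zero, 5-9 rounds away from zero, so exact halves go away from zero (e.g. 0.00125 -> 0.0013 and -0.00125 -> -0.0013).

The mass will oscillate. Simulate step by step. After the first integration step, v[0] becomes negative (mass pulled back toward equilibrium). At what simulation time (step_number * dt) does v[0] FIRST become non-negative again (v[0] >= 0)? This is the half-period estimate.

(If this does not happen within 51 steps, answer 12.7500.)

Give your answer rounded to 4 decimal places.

Answer: 2.2500

Derivation:
Step 0: x=[7.0000] v=[0.0000]
Step 1: x=[6.5875] v=[-1.6500]
Step 2: x=[5.8192] v=[-3.0731]
Step 3: x=[4.8008] v=[-4.0737]
Step 4: x=[3.6723] v=[-4.5142]
Step 5: x=[2.5888] v=[-4.3340]
Step 6: x=[1.6993] v=[-3.5579]
Step 7: x=[1.1262] v=[-2.2925]
Step 8: x=[0.9482] v=[-0.7119]
Step 9: x=[1.1899] v=[0.9666]
First v>=0 after going negative at step 9, time=2.2500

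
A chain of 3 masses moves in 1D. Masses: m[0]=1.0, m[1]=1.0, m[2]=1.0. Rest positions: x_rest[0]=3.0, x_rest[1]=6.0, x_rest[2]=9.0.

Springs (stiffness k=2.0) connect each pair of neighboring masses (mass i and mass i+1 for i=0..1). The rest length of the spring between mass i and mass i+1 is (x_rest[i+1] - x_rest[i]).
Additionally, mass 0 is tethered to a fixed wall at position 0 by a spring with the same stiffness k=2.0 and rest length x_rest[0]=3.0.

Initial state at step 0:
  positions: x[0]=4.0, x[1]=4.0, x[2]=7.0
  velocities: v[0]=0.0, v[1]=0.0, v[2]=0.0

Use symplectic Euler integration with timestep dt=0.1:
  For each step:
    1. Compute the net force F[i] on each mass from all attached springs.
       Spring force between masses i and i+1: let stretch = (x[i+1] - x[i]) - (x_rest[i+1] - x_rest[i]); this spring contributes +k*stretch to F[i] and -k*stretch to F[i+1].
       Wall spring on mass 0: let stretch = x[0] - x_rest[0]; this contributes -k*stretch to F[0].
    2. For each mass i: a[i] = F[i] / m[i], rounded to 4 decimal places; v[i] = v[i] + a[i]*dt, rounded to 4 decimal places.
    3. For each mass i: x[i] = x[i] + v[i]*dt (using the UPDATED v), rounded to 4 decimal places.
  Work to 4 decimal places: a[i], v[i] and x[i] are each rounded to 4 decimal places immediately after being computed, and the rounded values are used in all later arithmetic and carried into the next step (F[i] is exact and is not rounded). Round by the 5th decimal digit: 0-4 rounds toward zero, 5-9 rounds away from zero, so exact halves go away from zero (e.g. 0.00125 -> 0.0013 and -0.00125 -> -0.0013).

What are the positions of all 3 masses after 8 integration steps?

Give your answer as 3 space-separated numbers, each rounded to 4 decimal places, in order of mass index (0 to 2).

Answer: 1.9333 5.4371 7.2077

Derivation:
Step 0: x=[4.0000 4.0000 7.0000] v=[0.0000 0.0000 0.0000]
Step 1: x=[3.9200 4.0600 7.0000] v=[-0.8000 0.6000 0.0000]
Step 2: x=[3.7644 4.1760 7.0012] v=[-1.5560 1.1600 0.0120]
Step 3: x=[3.5417 4.3403 7.0059] v=[-2.2266 1.6427 0.0470]
Step 4: x=[3.2642 4.5419 7.0173] v=[-2.7752 2.0161 0.1139]
Step 5: x=[2.9470 4.7675 7.0392] v=[-3.1725 2.2556 0.2188]
Step 6: x=[2.6072 5.0021 7.0757] v=[-3.3978 2.3458 0.3645]
Step 7: x=[2.2632 5.2303 7.1307] v=[-3.4403 2.2815 0.5498]
Step 8: x=[1.9333 5.4371 7.2077] v=[-3.2995 2.0682 0.7697]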